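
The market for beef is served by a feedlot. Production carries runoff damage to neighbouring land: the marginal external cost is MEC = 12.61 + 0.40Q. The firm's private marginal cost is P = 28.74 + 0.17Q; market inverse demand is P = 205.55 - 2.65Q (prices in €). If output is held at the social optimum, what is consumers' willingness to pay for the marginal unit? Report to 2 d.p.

P = €70.42

Social marginal cost = private MC + MEC = 41.35 + 0.57Q.
Set SMC = demand: 41.35 + 0.57Q = 205.55 - 2.65Q → Q* = 50.9938.
Consumer price on the demand curve at Q*: 205.55 − 2.65×50.9938 = 70.4164.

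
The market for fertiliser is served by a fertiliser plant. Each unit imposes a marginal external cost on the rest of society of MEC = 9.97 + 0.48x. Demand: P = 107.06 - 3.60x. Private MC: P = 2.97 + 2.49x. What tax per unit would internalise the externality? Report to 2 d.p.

tax = 16.85 per unit

Social marginal cost = private MC + MEC = 12.94 + 2.97x.
Set SMC = demand: 12.94 + 2.97x = 107.06 - 3.60x → x* = 14.3257.
The Pigouvian tax equals MEC at x*: 9.97 + 0.48×14.3257 = 16.8463.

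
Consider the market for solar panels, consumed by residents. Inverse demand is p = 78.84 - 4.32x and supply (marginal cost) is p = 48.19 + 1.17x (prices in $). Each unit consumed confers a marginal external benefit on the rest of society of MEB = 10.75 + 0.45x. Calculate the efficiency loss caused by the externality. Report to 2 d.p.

Market equilibrium (private): 48.19 + 1.17x = 78.84 - 4.32x → x_m = 5.5829.
Social marginal benefit = demand + MEB = 89.59 - 3.87x.
Set SMB = MC: 89.59 - 3.87x = 48.19 + 1.17x → x* = 8.2143.
Between x* and x_m the wedge SMB − MC runs linearly from 0 to MEB(x_m), so the loss is a triangle.
DWL = ½ × 2.6314 × 13.2623 = 17.4492.

DWL = $17.45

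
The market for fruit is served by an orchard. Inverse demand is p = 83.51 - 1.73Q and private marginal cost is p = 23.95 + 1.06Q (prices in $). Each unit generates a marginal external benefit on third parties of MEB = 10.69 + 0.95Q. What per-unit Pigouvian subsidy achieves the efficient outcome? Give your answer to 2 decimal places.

Social marginal cost = private MC − MEB = 13.26 + 0.11Q.
Set SMC = demand: 13.26 + 0.11Q = 83.51 - 1.73Q → Q* = 38.1793.
The Pigouvian subsidy equals MEB at Q*: 10.69 + 0.95×38.1793 = 46.9603.

subsidy = $46.96 per unit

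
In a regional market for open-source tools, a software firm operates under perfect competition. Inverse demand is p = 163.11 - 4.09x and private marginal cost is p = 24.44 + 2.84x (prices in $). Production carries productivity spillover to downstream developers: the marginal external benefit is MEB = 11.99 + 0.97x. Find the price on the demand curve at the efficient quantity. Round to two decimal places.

Social marginal cost = private MC − MEB = 12.45 + 1.87x.
Set SMC = demand: 12.45 + 1.87x = 163.11 - 4.09x → x* = 25.2785.
Consumer price on the demand curve at x*: 163.11 − 4.09×25.2785 = 59.7209.

P = $59.72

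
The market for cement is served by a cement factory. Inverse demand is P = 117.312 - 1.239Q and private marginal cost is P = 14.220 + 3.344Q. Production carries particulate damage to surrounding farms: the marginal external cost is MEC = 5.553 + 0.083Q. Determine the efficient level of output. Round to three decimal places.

Q* = 20.904

Social marginal cost = private MC + MEC = 19.773 + 3.427Q.
Set SMC = demand: 19.773 + 3.427Q = 117.312 - 1.239Q → Q* = 20.9042.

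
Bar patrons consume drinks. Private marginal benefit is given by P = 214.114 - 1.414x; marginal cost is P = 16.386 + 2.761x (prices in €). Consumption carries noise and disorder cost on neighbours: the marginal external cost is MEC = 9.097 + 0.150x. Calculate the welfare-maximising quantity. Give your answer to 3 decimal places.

Social marginal benefit = demand − MEC = 205.017 - 1.564x.
Set SMB = MC: 205.017 - 1.564x = 16.386 + 2.761x → x* = 43.6141.

x* = 43.614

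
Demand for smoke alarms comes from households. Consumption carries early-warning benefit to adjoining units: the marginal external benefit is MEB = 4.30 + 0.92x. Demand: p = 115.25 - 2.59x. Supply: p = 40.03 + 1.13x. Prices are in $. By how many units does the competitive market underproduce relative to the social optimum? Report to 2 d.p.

8.18 units

Market equilibrium (private): 40.03 + 1.13x = 115.25 - 2.59x → x_m = 20.2204.
Social marginal benefit = demand + MEB = 119.55 - 1.67x.
Set SMB = MC: 119.55 - 1.67x = 40.03 + 1.13x → x* = 28.4000.
Gap = |20.2204 − 28.4000| = 8.1796.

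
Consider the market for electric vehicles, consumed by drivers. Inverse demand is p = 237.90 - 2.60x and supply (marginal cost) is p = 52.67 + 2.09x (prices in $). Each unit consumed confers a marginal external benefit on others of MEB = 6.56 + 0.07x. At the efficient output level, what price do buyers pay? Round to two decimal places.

Social marginal benefit = demand + MEB = 244.46 - 2.53x.
Set SMB = MC: 244.46 - 2.53x = 52.67 + 2.09x → x* = 41.5130.
Consumer price on the demand curve at x*: 237.90 − 2.60×41.5130 = 129.9662.

P = $129.97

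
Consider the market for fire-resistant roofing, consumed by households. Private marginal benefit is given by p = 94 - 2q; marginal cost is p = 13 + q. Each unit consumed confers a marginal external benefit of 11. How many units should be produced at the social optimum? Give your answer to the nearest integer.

q* = 31

Social marginal benefit = demand + MEB = 105 - 2q.
Set SMB = MC: 105 - 2q = 13 + q → q* = 30.6667.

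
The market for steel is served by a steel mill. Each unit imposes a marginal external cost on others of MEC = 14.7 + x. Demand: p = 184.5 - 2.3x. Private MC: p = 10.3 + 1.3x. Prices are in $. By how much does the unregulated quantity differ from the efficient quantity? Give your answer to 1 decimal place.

13.7 units

Market equilibrium (private): 10.3 + 1.3x = 184.5 - 2.3x → x_m = 48.3889.
Social marginal cost = private MC + MEC = 25.0 + 2.3x.
Set SMC = demand: 25.0 + 2.3x = 184.5 - 2.3x → x* = 34.6739.
Gap = |48.3889 − 34.6739| = 13.7150.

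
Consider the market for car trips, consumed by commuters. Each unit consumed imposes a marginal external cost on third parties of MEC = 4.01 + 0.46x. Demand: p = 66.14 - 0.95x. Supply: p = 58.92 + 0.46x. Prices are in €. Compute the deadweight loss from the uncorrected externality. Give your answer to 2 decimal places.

Market equilibrium (private): 58.92 + 0.46x = 66.14 - 0.95x → x_m = 5.1206.
Social marginal benefit = demand − MEC = 62.13 - 1.41x.
Set SMB = MC: 62.13 - 1.41x = 58.92 + 0.46x → x* = 1.7166.
Height of the DWL triangle at x_m is MC(x_m) − SMB(x_m) = MEC(x_m) = 6.3655.
DWL = ½ × 3.4040 × 6.3655 = 10.8341.

DWL = €10.83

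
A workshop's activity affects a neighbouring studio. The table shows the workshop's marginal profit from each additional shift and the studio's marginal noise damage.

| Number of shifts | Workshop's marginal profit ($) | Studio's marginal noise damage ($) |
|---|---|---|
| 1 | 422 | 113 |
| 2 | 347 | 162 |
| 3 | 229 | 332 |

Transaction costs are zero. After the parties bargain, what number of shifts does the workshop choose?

Bargaining reaches the level where marginal profit last exceeds marginal noise damage.
That holds through level 2 (347 ≥ 162) but not at 3 (229 < 332).

2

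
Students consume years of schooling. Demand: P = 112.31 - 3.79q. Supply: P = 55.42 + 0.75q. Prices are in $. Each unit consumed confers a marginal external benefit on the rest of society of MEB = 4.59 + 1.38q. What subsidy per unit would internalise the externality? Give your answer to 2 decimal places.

Social marginal benefit = demand + MEB = 116.90 - 2.41q.
Set SMB = MC: 116.90 - 2.41q = 55.42 + 0.75q → q* = 19.4557.
The Pigouvian subsidy equals MEB at q*: 4.59 + 1.38×19.4557 = 31.4389.

subsidy = $31.44 per unit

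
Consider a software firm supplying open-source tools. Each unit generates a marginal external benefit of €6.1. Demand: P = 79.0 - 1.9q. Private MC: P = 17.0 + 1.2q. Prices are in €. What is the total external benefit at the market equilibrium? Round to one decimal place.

€122.0

Market equilibrium (private): 17.0 + 1.2q = 79.0 - 1.9q → q_m = 20.0000.
Total external benefit = MEB × q_m = 6.1 × 20.0000 = 122.0000.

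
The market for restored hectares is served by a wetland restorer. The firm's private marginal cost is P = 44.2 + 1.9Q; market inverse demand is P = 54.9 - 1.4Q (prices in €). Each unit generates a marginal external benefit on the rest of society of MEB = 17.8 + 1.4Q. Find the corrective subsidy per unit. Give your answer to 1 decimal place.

Social marginal cost = private MC − MEB = 26.4 + 0.5Q.
Set SMC = demand: 26.4 + 0.5Q = 54.9 - 1.4Q → Q* = 15.0000.
The Pigouvian subsidy equals MEB at Q*: 17.8 + 1.4×15.0000 = 38.8000.

subsidy = €38.8 per unit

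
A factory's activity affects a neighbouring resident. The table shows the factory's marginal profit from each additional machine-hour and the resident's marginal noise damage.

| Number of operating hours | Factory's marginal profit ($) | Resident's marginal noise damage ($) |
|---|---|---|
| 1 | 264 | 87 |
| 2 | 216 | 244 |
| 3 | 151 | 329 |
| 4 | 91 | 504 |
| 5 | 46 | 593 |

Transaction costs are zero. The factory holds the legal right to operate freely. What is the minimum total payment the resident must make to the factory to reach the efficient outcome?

$504

Left alone the factory would choose level 5 (marginal profit stays positive).
Efficient level: k* = 1 (marginal profit ≥ marginal noise damage through 1).
The resident must at least cover the factory's forgone profit from cutting 5→1: 216 + 151 + 91 + 46 = 504.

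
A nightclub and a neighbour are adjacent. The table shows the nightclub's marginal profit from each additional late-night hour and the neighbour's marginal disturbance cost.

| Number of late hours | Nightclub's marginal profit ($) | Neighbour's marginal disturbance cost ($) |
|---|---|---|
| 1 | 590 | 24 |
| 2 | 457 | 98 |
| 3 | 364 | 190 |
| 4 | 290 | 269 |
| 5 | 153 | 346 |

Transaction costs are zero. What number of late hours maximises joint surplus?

Bargaining reaches the level where marginal profit last exceeds marginal disturbance cost.
That holds through level 4 (290 ≥ 269) but not at 5 (153 < 346).

4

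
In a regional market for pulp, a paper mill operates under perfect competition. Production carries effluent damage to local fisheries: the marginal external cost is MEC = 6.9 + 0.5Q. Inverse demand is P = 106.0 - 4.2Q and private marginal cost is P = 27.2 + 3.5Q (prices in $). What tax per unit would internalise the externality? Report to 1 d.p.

Social marginal cost = private MC + MEC = 34.1 + 4.0Q.
Set SMC = demand: 34.1 + 4.0Q = 106.0 - 4.2Q → Q* = 8.7683.
The Pigouvian tax equals MEC at Q*: 6.9 + 0.5×8.7683 = 11.2842.

tax = $11.3 per unit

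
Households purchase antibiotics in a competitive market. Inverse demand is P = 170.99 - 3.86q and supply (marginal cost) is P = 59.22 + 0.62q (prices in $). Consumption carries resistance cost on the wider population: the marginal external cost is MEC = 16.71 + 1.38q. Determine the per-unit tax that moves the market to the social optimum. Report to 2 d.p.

tax = $39.10 per unit

Social marginal benefit = demand − MEC = 154.28 - 5.24q.
Set SMB = MC: 154.28 - 5.24q = 59.22 + 0.62q → q* = 16.2218.
The Pigouvian tax equals MEC at q*: 16.71 + 1.38×16.2218 = 39.0961.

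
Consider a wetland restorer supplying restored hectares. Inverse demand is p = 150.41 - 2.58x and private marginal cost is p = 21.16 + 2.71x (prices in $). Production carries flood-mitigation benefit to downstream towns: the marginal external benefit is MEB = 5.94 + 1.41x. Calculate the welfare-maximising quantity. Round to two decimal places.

Social marginal cost = private MC − MEB = 15.22 + 1.30x.
Set SMC = demand: 15.22 + 1.30x = 150.41 - 2.58x → x* = 34.8428.

x* = 34.84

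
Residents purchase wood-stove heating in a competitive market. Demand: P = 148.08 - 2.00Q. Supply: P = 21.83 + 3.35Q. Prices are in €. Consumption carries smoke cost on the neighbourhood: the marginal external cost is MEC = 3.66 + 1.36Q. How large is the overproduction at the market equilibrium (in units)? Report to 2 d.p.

Market equilibrium (private): 21.83 + 3.35Q = 148.08 - 2.00Q → Q_m = 23.5981.
Social marginal benefit = demand − MEC = 144.42 - 3.36Q.
Set SMB = MC: 144.42 - 3.36Q = 21.83 + 3.35Q → Q* = 18.2697.
Gap = |23.5981 − 18.2697| = 5.3284.

5.33 units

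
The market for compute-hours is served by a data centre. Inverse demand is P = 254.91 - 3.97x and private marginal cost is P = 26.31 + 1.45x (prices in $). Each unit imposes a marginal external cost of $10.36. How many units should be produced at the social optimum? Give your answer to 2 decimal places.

Social marginal cost = private MC + MEC = 36.67 + 1.45x.
Set SMC = demand: 36.67 + 1.45x = 254.91 - 3.97x → x* = 40.2657.

x* = 40.27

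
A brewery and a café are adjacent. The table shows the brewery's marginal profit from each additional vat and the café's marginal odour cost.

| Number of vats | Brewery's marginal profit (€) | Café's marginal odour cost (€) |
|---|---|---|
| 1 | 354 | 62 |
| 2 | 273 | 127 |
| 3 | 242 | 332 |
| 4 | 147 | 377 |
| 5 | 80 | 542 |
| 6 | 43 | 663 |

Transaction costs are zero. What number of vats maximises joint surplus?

2

Bargaining reaches the level where marginal profit last exceeds marginal odour cost.
That holds through level 2 (273 ≥ 127) but not at 3 (242 < 332).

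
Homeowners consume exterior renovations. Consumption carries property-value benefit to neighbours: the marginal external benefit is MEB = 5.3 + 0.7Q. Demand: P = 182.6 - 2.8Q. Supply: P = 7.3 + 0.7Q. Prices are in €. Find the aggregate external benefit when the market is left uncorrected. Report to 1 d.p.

Market equilibrium (private): 7.3 + 0.7Q = 182.6 - 2.8Q → Q_m = 50.0857.
Total external benefit = ∫₀^{Q_m} (5.3 + 0.7Q) dQ = 5.3×50.0857 + ½×0.7×50.0857² = 1143.4563.

€1143.5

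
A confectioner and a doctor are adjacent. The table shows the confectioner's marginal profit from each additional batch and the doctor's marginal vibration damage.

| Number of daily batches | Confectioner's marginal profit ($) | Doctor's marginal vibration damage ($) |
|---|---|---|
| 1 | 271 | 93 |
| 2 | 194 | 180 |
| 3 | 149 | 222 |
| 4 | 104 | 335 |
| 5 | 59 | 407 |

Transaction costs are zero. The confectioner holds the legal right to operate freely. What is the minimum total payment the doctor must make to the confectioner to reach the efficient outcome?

Left alone the confectioner would choose level 5 (marginal profit stays positive).
Efficient level: k* = 2 (marginal profit ≥ marginal vibration damage through 2).
The doctor must at least cover the confectioner's forgone profit from cutting 5→2: 149 + 104 + 59 = 312.

$312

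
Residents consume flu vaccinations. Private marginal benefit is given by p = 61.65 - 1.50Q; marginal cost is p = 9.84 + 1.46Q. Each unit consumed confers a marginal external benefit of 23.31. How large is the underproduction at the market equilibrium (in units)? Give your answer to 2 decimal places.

Market equilibrium (private): 9.84 + 1.46Q = 61.65 - 1.50Q → Q_m = 17.5034.
Social marginal benefit = demand + MEB = 84.96 - 1.50Q.
Set SMB = MC: 84.96 - 1.50Q = 9.84 + 1.46Q → Q* = 25.3784.
Gap = |17.5034 − 25.3784| = 7.8750.

7.88 units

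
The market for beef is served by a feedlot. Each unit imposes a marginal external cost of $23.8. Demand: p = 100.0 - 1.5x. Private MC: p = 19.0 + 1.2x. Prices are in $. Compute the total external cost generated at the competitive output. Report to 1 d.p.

$714.0

Market equilibrium (private): 19.0 + 1.2x = 100.0 - 1.5x → x_m = 30.0000.
Total external cost = MEC × x_m = 23.8 × 30.0000 = 714.0000.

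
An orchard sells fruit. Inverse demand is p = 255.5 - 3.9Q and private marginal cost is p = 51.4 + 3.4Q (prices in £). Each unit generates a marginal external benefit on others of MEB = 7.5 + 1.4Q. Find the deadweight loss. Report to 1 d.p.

Market equilibrium (private): 51.4 + 3.4Q = 255.5 - 3.9Q → Q_m = 27.9589.
Social marginal cost = private MC − MEB = 43.9 + 2.0Q.
Set SMC = demand: 43.9 + 2.0Q = 255.5 - 3.9Q → Q* = 35.8644.
The welfare-loss triangle has base |Q_m − Q*| and height MEB(Q_m) (the vertical gap between SMC and demand is zero at Q* and MEB at Q_m).
DWL = ½ × 7.9055 × 46.6425 = 184.3661.

DWL = £184.4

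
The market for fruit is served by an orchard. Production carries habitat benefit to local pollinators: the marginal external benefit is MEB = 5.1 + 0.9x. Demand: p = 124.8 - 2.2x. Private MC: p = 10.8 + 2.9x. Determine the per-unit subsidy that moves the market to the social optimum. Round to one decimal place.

Social marginal cost = private MC − MEB = 5.7 + 2.0x.
Set SMC = demand: 5.7 + 2.0x = 124.8 - 2.2x → x* = 28.3571.
The Pigouvian subsidy equals MEB at x*: 5.1 + 0.9×28.3571 = 30.6214.

subsidy = 30.6 per unit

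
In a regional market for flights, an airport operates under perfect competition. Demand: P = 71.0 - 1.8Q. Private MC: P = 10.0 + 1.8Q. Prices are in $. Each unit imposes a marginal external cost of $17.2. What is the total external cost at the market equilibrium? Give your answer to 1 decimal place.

$291.4

Market equilibrium (private): 10.0 + 1.8Q = 71.0 - 1.8Q → Q_m = 16.9444.
Total external cost = MEC × Q_m = 17.2 × 16.9444 = 291.4437.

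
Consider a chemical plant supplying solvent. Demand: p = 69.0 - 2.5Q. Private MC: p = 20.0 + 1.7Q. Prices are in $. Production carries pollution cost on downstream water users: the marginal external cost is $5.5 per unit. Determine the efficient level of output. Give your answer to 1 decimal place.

Q* = 10.4

Social marginal cost = private MC + MEC = 25.5 + 1.7Q.
Set SMC = demand: 25.5 + 1.7Q = 69.0 - 2.5Q → Q* = 10.3571.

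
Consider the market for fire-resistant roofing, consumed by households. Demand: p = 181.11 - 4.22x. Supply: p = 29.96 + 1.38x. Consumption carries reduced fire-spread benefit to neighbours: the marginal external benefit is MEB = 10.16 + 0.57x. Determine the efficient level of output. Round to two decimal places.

Social marginal benefit = demand + MEB = 191.27 - 3.65x.
Set SMB = MC: 191.27 - 3.65x = 29.96 + 1.38x → x* = 32.0696.

x* = 32.07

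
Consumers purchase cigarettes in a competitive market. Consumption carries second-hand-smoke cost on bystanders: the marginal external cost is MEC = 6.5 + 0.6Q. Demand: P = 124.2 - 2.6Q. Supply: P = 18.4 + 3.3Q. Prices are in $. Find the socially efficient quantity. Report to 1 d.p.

Social marginal benefit = demand − MEC = 117.7 - 3.2Q.
Set SMB = MC: 117.7 - 3.2Q = 18.4 + 3.3Q → Q* = 15.2769.

Q* = 15.3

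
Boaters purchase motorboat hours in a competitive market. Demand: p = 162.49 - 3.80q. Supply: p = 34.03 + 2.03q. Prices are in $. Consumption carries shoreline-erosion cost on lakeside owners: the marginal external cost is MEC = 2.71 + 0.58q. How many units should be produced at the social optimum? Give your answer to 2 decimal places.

q* = 19.62

Social marginal benefit = demand − MEC = 159.78 - 4.38q.
Set SMB = MC: 159.78 - 4.38q = 34.03 + 2.03q → q* = 19.6178.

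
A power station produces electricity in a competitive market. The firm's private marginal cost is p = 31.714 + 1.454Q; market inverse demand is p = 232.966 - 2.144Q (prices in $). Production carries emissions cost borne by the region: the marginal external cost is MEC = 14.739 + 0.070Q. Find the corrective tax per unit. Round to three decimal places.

Social marginal cost = private MC + MEC = 46.453 + 1.524Q.
Set SMC = demand: 46.453 + 1.524Q = 232.966 - 2.144Q → Q* = 50.8487.
The Pigouvian tax equals MEC at Q*: 14.739 + 0.070×50.8487 = 18.2984.

tax = $18.298 per unit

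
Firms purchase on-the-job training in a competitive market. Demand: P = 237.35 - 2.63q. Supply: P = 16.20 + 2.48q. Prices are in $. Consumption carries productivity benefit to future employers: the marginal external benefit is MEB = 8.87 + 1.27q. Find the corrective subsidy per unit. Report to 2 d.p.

subsidy = $84.94 per unit

Social marginal benefit = demand + MEB = 246.22 - 1.36q.
Set SMB = MC: 246.22 - 1.36q = 16.20 + 2.48q → q* = 59.9010.
The Pigouvian subsidy equals MEB at q*: 8.87 + 1.27×59.9010 = 84.9443.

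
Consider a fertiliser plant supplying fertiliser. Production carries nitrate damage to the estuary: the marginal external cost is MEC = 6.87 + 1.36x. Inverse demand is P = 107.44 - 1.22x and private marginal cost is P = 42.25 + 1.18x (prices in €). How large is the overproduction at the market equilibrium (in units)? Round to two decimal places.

11.65 units

Market equilibrium (private): 42.25 + 1.18x = 107.44 - 1.22x → x_m = 27.1625.
Social marginal cost = private MC + MEC = 49.12 + 2.54x.
Set SMC = demand: 49.12 + 2.54x = 107.44 - 1.22x → x* = 15.5106.
Gap = |27.1625 − 15.5106| = 11.6519.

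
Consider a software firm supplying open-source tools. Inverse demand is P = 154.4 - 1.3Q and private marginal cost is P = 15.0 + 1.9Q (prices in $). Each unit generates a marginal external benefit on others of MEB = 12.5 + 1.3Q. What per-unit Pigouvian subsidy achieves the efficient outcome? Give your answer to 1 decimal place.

subsidy = $116.4 per unit

Social marginal cost = private MC − MEB = 2.5 + 0.6Q.
Set SMC = demand: 2.5 + 0.6Q = 154.4 - 1.3Q → Q* = 79.9474.
The Pigouvian subsidy equals MEB at Q*: 12.5 + 1.3×79.9474 = 116.4316.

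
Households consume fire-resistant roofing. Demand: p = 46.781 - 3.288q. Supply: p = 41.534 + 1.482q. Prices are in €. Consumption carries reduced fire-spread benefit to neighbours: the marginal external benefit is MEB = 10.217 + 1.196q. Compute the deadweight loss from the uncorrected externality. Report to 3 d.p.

DWL = €18.607

Market equilibrium (private): 41.534 + 1.482q = 46.781 - 3.288q → q_m = 1.1000.
Social marginal benefit = demand + MEB = 56.998 - 2.092q.
Set SMB = MC: 56.998 - 2.092q = 41.534 + 1.482q → q* = 4.3268.
The welfare-loss triangle has base |q_m − q*| and height MEB(q_m) (the vertical gap between SMB and MC is zero at q* and MEB at q_m).
DWL = ½ × 3.2268 × 11.5326 = 18.6067.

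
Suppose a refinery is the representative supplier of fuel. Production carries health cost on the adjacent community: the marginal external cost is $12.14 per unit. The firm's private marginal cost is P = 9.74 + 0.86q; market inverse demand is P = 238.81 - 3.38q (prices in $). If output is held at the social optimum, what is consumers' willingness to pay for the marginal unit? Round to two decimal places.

P = $65.88

Social marginal cost = private MC + MEC = 21.88 + 0.86q.
Set SMC = demand: 21.88 + 0.86q = 238.81 - 3.38q → q* = 51.1627.
Consumer price on the demand curve at q*: 238.81 − 3.38×51.1627 = 65.8801.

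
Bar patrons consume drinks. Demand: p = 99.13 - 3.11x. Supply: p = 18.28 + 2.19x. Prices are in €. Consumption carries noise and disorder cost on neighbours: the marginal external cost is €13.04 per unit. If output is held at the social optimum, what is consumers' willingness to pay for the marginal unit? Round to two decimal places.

P = €59.34

Social marginal benefit = demand − MEC = 86.09 - 3.11x.
Set SMB = MC: 86.09 - 3.11x = 18.28 + 2.19x → x* = 12.7943.
Consumer price on the demand curve at x*: 99.13 − 3.11×12.7943 = 59.3397.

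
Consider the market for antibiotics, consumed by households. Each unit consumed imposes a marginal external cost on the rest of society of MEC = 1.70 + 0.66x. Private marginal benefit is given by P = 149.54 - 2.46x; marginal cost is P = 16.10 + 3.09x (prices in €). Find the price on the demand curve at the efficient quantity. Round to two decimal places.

Social marginal benefit = demand − MEC = 147.84 - 3.12x.
Set SMB = MC: 147.84 - 3.12x = 16.10 + 3.09x → x* = 21.2142.
Consumer price on the demand curve at x*: 149.54 − 2.46×21.2142 = 97.3531.

P = €97.35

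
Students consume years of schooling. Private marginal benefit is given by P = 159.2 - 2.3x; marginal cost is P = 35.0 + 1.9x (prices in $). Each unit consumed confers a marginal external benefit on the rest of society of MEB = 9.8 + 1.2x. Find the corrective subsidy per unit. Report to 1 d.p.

subsidy = $63.4 per unit

Social marginal benefit = demand + MEB = 169.0 - 1.1x.
Set SMB = MC: 169.0 - 1.1x = 35.0 + 1.9x → x* = 44.6667.
The Pigouvian subsidy equals MEB at x*: 9.8 + 1.2×44.6667 = 63.4000.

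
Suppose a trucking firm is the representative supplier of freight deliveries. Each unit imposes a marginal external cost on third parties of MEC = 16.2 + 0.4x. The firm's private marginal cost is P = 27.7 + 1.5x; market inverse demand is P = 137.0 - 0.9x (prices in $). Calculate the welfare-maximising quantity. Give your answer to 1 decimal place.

Social marginal cost = private MC + MEC = 43.9 + 1.9x.
Set SMC = demand: 43.9 + 1.9x = 137.0 - 0.9x → x* = 33.2500.

x* = 33.3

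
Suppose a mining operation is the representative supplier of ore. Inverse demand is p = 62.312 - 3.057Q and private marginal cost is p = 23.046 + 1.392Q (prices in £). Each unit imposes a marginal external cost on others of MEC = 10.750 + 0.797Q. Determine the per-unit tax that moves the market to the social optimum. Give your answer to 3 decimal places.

tax = £15.082 per unit

Social marginal cost = private MC + MEC = 33.796 + 2.189Q.
Set SMC = demand: 33.796 + 2.189Q = 62.312 - 3.057Q → Q* = 5.4358.
The Pigouvian tax equals MEC at Q*: 10.750 + 0.797×5.4358 = 15.0823.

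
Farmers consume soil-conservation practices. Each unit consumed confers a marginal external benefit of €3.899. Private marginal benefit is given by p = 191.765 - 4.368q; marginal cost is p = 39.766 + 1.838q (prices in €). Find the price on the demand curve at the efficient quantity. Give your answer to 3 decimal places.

Social marginal benefit = demand + MEB = 195.664 - 4.368q.
Set SMB = MC: 195.664 - 4.368q = 39.766 + 1.838q → q* = 25.1205.
Consumer price on the demand curve at q*: 191.765 − 4.368×25.1205 = 82.0387.

P = €82.039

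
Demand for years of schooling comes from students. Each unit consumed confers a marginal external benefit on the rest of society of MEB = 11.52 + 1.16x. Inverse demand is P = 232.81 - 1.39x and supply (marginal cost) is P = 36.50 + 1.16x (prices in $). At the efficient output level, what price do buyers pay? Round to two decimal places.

P = $24.98

Social marginal benefit = demand + MEB = 244.33 - 0.23x.
Set SMB = MC: 244.33 - 0.23x = 36.50 + 1.16x → x* = 149.5180.
Consumer price on the demand curve at x*: 232.81 − 1.39×149.5180 = 24.9800.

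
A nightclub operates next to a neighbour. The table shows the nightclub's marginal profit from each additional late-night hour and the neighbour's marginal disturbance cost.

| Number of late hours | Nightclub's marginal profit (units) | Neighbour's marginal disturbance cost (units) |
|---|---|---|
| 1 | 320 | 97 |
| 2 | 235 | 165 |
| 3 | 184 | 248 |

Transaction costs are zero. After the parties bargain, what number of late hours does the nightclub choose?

Bargaining reaches the level where marginal profit last exceeds marginal disturbance cost.
That holds through level 2 (235 ≥ 165) but not at 3 (184 < 248).

2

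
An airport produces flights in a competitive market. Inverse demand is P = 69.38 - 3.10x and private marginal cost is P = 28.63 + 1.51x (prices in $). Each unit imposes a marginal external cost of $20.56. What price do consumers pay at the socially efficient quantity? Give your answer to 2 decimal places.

P = $55.80

Social marginal cost = private MC + MEC = 49.19 + 1.51x.
Set SMC = demand: 49.19 + 1.51x = 69.38 - 3.10x → x* = 4.3796.
Consumer price on the demand curve at x*: 69.38 − 3.10×4.3796 = 55.8032.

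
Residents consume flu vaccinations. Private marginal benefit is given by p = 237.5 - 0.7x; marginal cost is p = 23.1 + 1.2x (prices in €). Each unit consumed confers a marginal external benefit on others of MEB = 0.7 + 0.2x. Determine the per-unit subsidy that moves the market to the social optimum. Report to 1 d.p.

subsidy = €26.0 per unit

Social marginal benefit = demand + MEB = 238.2 - 0.5x.
Set SMB = MC: 238.2 - 0.5x = 23.1 + 1.2x → x* = 126.5294.
The Pigouvian subsidy equals MEB at x*: 0.7 + 0.2×126.5294 = 26.0059.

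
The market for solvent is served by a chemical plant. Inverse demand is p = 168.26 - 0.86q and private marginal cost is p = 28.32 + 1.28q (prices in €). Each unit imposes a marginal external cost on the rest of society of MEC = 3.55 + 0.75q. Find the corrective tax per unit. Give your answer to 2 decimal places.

Social marginal cost = private MC + MEC = 31.87 + 2.03q.
Set SMC = demand: 31.87 + 2.03q = 168.26 - 0.86q → q* = 47.1938.
The Pigouvian tax equals MEC at q*: 3.55 + 0.75×47.1938 = 38.9454.

tax = €38.95 per unit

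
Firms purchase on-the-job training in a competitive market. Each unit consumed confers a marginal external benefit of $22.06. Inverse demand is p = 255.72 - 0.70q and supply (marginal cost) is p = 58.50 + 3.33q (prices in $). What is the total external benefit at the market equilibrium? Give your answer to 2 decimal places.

$1079.57

Market equilibrium (private): 58.50 + 3.33q = 255.72 - 0.70q → q_m = 48.9380.
Total external benefit = MEB × q_m = 22.06 × 48.9380 = 1079.5723.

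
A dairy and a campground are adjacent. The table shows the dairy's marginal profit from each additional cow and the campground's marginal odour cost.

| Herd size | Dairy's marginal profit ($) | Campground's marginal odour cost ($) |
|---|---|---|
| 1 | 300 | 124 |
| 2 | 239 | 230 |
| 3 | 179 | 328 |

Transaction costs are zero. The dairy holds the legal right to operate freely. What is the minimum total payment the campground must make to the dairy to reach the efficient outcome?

$179

Left alone the dairy would choose level 3 (marginal profit stays positive).
Efficient level: k* = 2 (marginal profit ≥ marginal odour cost through 2).
The campground must at least cover the dairy's forgone profit from cutting 3→2: 179 = 179.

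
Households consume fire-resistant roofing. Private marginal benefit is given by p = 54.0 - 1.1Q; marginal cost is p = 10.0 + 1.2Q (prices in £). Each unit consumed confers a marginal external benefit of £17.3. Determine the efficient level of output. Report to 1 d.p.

Social marginal benefit = demand + MEB = 71.3 - 1.1Q.
Set SMB = MC: 71.3 - 1.1Q = 10.0 + 1.2Q → Q* = 26.6522.

Q* = 26.7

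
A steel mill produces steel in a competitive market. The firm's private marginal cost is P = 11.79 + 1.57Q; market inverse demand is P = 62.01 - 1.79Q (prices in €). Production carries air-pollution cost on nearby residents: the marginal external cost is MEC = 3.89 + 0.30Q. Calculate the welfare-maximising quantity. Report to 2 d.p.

Q* = 12.66

Social marginal cost = private MC + MEC = 15.68 + 1.87Q.
Set SMC = demand: 15.68 + 1.87Q = 62.01 - 1.79Q → Q* = 12.6585.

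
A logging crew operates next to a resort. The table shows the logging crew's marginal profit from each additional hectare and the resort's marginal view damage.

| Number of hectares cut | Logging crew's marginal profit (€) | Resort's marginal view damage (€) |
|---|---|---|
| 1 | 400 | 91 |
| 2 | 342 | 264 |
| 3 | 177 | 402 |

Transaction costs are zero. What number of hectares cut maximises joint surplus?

Bargaining reaches the level where marginal profit last exceeds marginal view damage.
That holds through level 2 (342 ≥ 264) but not at 3 (177 < 402).

2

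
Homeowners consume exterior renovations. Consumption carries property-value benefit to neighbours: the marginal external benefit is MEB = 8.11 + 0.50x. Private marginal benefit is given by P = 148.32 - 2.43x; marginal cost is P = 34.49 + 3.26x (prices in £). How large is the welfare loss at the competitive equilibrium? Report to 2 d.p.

Market equilibrium (private): 34.49 + 3.26x = 148.32 - 2.43x → x_m = 20.0053.
Social marginal benefit = demand + MEB = 156.43 - 1.93x.
Set SMB = MC: 156.43 - 1.93x = 34.49 + 3.26x → x* = 23.4952.
Height of the DWL triangle at x_m is SMB(x_m) − MC(x_m) = MEB(x_m) = 18.1126.
DWL = ½ × 3.4899 × 18.1126 = 31.6056.

DWL = £31.61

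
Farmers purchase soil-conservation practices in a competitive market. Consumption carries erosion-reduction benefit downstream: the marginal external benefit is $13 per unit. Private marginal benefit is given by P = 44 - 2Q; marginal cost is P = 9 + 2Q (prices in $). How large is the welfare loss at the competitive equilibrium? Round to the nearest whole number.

Market equilibrium (private): 9 + 2Q = 44 - 2Q → Q_m = 8.7500.
Social marginal benefit = demand + MEB = 57 - 2Q.
Set SMB = MC: 57 - 2Q = 9 + 2Q → Q* = 12.0000.
Between Q* and Q_m the wedge SMB − MC runs linearly from 0 to MEB(Q_m), so the loss is a triangle.
DWL = ½ × 3.2500 × 13.0000 = 21.1250.

DWL = $21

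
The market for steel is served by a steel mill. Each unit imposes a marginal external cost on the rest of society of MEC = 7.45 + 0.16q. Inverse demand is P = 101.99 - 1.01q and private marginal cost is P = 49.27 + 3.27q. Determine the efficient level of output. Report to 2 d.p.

Social marginal cost = private MC + MEC = 56.72 + 3.43q.
Set SMC = demand: 56.72 + 3.43q = 101.99 - 1.01q → q* = 10.1959.

q* = 10.20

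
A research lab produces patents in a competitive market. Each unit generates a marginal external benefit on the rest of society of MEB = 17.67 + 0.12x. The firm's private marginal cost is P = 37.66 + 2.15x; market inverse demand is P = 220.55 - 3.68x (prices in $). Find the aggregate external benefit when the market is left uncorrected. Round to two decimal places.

$613.36

Market equilibrium (private): 37.66 + 2.15x = 220.55 - 3.68x → x_m = 31.3705.
Total external benefit = ∫₀^{x_m} (17.67 + 0.12x) dx = 17.67×31.3705 + ½×0.12×31.3705² = 613.3632.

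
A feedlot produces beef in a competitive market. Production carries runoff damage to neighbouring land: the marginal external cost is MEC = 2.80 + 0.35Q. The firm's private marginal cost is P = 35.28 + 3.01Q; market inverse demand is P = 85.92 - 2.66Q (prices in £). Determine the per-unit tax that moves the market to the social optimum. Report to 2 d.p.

Social marginal cost = private MC + MEC = 38.08 + 3.36Q.
Set SMC = demand: 38.08 + 3.36Q = 85.92 - 2.66Q → Q* = 7.9468.
The Pigouvian tax equals MEC at Q*: 2.80 + 0.35×7.9468 = 5.5814.

tax = £5.58 per unit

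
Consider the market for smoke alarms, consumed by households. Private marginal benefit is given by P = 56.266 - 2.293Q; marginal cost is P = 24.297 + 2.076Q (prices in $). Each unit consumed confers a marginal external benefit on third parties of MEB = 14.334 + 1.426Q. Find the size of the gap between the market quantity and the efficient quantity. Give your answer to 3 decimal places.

8.416 units

Market equilibrium (private): 24.297 + 2.076Q = 56.266 - 2.293Q → Q_m = 7.3172.
Social marginal benefit = demand + MEB = 70.600 - 0.867Q.
Set SMB = MC: 70.600 - 0.867Q = 24.297 + 2.076Q → Q* = 15.7333.
Gap = |7.3172 − 15.7333| = 8.4161.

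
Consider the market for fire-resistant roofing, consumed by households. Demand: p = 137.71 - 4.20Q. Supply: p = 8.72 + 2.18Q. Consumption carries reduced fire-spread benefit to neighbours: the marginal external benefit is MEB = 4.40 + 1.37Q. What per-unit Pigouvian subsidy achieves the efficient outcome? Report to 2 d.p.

Social marginal benefit = demand + MEB = 142.11 - 2.83Q.
Set SMB = MC: 142.11 - 2.83Q = 8.72 + 2.18Q → Q* = 26.6248.
The Pigouvian subsidy equals MEB at Q*: 4.40 + 1.37×26.6248 = 40.8760.

subsidy = 40.88 per unit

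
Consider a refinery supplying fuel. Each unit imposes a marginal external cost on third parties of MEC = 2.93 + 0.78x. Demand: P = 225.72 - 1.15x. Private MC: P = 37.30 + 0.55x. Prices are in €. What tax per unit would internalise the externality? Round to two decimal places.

tax = €61.27 per unit

Social marginal cost = private MC + MEC = 40.23 + 1.33x.
Set SMC = demand: 40.23 + 1.33x = 225.72 - 1.15x → x* = 74.7944.
The Pigouvian tax equals MEC at x*: 2.93 + 0.78×74.7944 = 61.2696.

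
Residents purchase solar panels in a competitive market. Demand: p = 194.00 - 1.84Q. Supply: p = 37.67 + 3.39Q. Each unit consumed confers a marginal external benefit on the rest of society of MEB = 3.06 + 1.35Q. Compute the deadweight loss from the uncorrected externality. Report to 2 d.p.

Market equilibrium (private): 37.67 + 3.39Q = 194.00 - 1.84Q → Q_m = 29.8910.
Social marginal benefit = demand + MEB = 197.06 - 0.49Q.
Set SMB = MC: 197.06 - 0.49Q = 37.67 + 3.39Q → Q* = 41.0799.
Between Q* and Q_m the wedge SMB − MC runs linearly from 0 to MEB(Q_m), so the loss is a triangle.
DWL = ½ × 11.1889 × 43.4129 = 242.8713.

DWL = 242.87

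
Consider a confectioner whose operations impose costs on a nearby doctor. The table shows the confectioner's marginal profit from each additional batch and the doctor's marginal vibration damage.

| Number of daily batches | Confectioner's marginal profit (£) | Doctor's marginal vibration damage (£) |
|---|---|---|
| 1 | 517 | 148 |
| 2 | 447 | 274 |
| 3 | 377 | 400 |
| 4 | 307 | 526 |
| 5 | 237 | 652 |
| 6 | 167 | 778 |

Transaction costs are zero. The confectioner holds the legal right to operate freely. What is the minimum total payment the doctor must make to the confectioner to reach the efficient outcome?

£1088

Left alone the confectioner would choose level 6 (marginal profit stays positive).
Efficient level: k* = 2 (marginal profit ≥ marginal vibration damage through 2).
The doctor must at least cover the confectioner's forgone profit from cutting 6→2: 377 + 307 + 237 + 167 = 1088.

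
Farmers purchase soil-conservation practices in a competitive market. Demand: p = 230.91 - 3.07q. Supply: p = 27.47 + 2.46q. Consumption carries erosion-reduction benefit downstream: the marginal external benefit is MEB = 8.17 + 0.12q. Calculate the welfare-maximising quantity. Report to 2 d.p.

q* = 39.11

Social marginal benefit = demand + MEB = 239.08 - 2.95q.
Set SMB = MC: 239.08 - 2.95q = 27.47 + 2.46q → q* = 39.1146.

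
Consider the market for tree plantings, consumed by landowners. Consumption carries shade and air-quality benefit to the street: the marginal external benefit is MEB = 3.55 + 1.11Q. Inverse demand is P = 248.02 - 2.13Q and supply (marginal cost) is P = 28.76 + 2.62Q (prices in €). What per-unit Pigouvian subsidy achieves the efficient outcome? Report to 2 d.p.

Social marginal benefit = demand + MEB = 251.57 - 1.02Q.
Set SMB = MC: 251.57 - 1.02Q = 28.76 + 2.62Q → Q* = 61.2115.
The Pigouvian subsidy equals MEB at Q*: 3.55 + 1.11×61.2115 = 71.4948.

subsidy = €71.49 per unit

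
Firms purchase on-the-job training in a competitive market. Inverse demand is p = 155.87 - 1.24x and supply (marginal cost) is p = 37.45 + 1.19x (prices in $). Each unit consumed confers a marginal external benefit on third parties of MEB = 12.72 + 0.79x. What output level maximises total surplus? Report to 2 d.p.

Social marginal benefit = demand + MEB = 168.59 - 0.45x.
Set SMB = MC: 168.59 - 0.45x = 37.45 + 1.19x → x* = 79.9634.

x* = 79.96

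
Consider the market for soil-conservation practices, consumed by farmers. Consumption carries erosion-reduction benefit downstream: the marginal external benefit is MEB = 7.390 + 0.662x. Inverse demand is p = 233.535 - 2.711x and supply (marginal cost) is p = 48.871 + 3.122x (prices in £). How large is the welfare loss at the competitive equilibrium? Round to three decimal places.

Market equilibrium (private): 48.871 + 3.122x = 233.535 - 2.711x → x_m = 31.6585.
Social marginal benefit = demand + MEB = 240.925 - 2.049x.
Set SMB = MC: 240.925 - 2.049x = 48.871 + 3.122x → x* = 37.1406.
Between x* and x_m the wedge SMB − MC runs linearly from 0 to MEB(x_m), so the loss is a triangle.
DWL = ½ × 5.4821 × 28.3479 = 77.7030.

DWL = £77.703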